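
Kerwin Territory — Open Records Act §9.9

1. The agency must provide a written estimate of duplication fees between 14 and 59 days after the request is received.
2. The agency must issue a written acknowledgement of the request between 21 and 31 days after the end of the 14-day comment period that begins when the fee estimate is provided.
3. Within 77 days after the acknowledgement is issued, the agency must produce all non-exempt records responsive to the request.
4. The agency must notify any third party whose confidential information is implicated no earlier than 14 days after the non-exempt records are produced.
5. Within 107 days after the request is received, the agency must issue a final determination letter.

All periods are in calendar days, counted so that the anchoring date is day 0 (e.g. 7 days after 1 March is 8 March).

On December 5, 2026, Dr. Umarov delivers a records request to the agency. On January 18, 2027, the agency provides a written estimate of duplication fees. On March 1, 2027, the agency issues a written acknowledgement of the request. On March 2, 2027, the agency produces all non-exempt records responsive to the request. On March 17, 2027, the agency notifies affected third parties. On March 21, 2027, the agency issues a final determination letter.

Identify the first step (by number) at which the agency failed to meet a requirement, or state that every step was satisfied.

None — every step was satisfied

Step 1 — 14 and 59 days from December 5, 2026 (when the request is received) are December 19, 2026 and February 2, 2027 respectively; done January 18, 2027 — within the window.
Step 2 — 21 and 31 days from February 1, 2027 (end of the 14-day comment period, which began when the fee estimate is provided on January 18, 2027) are February 22, 2027 and March 4, 2027 respectively; done March 1, 2027 — within the window.
Step 3 — counting 77 days from March 1, 2027 (when the acknowledgement is issued) gives a deadline of May 17, 2027; done March 2, 2027 — timely.
Step 4 — must wait 14 days from March 2, 2027 (when the non-exempt records are produced), so not before March 16, 2027; done March 17, 2027, after the minimum wait.
Step 5 — counting 107 days from December 5, 2026 (when the request is received) gives a deadline of March 22, 2027; completed March 21, 2027, before the deadline.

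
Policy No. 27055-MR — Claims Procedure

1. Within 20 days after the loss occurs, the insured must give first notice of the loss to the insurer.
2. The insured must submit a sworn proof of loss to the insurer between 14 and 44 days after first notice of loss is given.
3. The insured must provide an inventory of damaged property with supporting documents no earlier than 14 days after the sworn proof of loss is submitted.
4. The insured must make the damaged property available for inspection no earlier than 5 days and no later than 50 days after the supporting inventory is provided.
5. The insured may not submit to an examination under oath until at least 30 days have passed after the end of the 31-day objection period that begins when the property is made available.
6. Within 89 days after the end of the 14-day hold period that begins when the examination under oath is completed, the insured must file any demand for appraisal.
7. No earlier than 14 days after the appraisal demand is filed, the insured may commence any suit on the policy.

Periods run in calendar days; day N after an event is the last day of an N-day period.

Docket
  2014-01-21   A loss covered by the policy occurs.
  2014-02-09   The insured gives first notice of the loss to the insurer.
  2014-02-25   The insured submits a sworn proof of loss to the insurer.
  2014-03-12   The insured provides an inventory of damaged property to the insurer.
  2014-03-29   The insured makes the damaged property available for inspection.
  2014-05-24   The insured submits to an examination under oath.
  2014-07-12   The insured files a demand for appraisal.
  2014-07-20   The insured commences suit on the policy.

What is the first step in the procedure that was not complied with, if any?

Step 5

Step 1 — counting 20 days from 2014-01-21 (when the loss occurs) gives a deadline of 2014-02-10; completed 2014-02-09, before the deadline.
Step 2 — 14 and 44 days from 2014-02-09 (when first notice of loss is given) are 2014-02-23 and 2014-03-25 respectively; done 2014-02-25 — within the window.
Step 3 — must wait 14 days from 2014-02-25 (when the sworn proof of loss is submitted), so not before 2014-03-11; done 2014-03-12 — permitted.
Step 4 — 5 and 50 days from 2014-03-12 (when the supporting inventory is provided) are 2014-03-17 and 2014-05-01 respectively; done 2014-03-29 — within the window.
Step 5 — must wait 30 days from 2014-04-29 (end of the 31-day objection period, which began when the property is made available on 2014-03-29), so not before 2014-05-29; acted on 2014-05-24, 5 days prematurely.
That is the first point of non-compliance.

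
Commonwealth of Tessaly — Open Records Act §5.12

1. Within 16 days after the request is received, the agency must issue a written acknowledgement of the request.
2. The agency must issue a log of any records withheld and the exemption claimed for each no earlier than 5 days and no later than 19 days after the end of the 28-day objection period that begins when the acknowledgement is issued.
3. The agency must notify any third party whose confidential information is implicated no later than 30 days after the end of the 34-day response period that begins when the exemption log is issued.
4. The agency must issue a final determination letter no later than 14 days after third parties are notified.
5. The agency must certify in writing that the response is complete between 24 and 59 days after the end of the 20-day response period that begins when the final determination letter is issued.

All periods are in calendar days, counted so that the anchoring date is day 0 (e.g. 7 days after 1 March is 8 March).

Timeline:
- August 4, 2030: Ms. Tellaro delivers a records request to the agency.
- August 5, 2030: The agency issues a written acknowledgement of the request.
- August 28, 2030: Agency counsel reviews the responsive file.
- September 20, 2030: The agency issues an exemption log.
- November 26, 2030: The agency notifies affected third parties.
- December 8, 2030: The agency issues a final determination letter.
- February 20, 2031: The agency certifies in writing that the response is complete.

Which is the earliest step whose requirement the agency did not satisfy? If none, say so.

Step 1: 16 days after August 4, 2030 (when the request is received) is August 20, 2030; August 5, 2030 is within that limit.
Step 2: the window is 5–19 days after September 2, 2030 (end of the 28-day objection period, which began when the acknowledgement is issued on August 5, 2030), so September 7, 2030 through September 21, 2030; done September 20, 2030, which is between those dates.
Step 3: 30 days after October 24, 2030 (end of the 34-day response period, which began when the exemption log is issued on September 20, 2030) is November 23, 2030; not done until November 26, 2030, 3 days after the deadline.

Step 3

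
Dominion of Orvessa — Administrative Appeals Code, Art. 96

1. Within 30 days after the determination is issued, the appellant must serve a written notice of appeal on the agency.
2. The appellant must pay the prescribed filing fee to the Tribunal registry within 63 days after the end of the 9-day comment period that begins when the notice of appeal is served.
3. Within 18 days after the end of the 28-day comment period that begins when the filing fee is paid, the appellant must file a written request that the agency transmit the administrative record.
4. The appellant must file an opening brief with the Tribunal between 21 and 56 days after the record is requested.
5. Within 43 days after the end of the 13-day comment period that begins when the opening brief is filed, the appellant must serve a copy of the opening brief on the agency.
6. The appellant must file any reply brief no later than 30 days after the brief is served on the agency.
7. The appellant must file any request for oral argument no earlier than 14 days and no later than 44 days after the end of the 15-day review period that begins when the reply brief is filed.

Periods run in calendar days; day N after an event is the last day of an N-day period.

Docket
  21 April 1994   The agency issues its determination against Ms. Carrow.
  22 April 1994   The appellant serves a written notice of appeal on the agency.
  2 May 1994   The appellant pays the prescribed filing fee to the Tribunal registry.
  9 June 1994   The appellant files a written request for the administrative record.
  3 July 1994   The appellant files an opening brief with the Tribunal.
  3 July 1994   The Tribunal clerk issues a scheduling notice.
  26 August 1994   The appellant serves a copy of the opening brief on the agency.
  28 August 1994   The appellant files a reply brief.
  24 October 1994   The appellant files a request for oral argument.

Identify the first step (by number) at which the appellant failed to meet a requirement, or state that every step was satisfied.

(1) due by 21 April 1994 + 30 days = 21 May 1994; 22 April 1994 is within that limit.
(2) due by 1 May 1994 + 63 days = 3 July 1994; 2 May 1994 is within that limit.
(3) due by 30 May 1994 + 18 days = 17 June 1994; 9 June 1994 is within that limit.
(4) the permitted window runs from 9 June 1994 + 21 = 30 June 1994 to 9 June 1994 + 56 = 4 August 1994; done 3 July 1994, which is between those dates.
(5) due by 16 July 1994 + 43 days = 28 August 1994; completed 26 August 1994, before the deadline.
(6) due by 26 August 1994 + 30 days = 25 September 1994; done 28 August 1994 — timely.
(7) the permitted window runs from 12 September 1994 + 14 = 26 September 1994 to 12 September 1994 + 44 = 26 October 1994; done 24 October 1994, which is between those dates.

None — every step was satisfied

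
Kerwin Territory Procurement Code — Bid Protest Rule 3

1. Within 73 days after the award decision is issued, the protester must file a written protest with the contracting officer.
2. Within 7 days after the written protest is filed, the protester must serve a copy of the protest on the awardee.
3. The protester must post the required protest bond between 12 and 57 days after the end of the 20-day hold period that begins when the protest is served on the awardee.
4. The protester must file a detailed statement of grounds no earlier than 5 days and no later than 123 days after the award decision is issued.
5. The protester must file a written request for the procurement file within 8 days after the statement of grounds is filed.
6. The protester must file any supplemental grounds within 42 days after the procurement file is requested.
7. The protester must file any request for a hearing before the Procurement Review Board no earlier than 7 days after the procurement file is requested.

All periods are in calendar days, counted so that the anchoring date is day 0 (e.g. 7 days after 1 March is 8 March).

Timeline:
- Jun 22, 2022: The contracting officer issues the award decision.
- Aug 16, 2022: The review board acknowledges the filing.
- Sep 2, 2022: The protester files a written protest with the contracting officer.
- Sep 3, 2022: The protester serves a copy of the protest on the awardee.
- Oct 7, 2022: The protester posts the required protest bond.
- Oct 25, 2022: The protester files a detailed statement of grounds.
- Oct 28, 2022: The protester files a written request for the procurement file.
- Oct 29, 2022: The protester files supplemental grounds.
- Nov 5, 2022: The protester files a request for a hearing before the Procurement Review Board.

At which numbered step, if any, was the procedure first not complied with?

Step 1 — counting 73 days from Jun 22, 2022 (when the award decision is issued) gives a deadline of Sep 3, 2022; completed Sep 2, 2022, before the deadline.
Step 2 — counting 7 days from Sep 2, 2022 (when the written protest is filed) gives a deadline of Sep 9, 2022; done Sep 3, 2022 — timely.
Step 3 — 12 and 57 days from Sep 23, 2022 (end of the 20-day hold period, which began when the protest is served on the awardee on Sep 3, 2022) are Oct 5, 2022 and Nov 19, 2022 respectively; done Oct 7, 2022 — within the window.
Step 4 — 5 and 123 days from Jun 22, 2022 (when the award decision is issued) are Jun 27, 2022 and Oct 23, 2022 respectively; Oct 25, 2022 is 2 days past the end of the window.
The procedure was therefore not followed at step 4.

Step 4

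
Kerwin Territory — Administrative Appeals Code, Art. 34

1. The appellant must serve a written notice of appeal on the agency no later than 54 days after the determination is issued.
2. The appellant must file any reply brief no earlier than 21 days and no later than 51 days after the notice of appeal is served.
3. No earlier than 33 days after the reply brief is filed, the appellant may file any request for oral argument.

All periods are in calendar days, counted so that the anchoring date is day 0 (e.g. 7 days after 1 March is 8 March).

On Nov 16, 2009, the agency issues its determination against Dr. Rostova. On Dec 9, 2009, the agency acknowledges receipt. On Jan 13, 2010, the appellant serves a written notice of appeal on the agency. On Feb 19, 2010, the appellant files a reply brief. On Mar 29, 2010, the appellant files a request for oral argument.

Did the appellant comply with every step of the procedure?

No

Step 1: 54 days after Nov 16, 2009 (when the determination is issued) is Jan 9, 2010; not done until Jan 13, 2010, 4 days after the deadline.
No need to go further; step 1 was not satisfied.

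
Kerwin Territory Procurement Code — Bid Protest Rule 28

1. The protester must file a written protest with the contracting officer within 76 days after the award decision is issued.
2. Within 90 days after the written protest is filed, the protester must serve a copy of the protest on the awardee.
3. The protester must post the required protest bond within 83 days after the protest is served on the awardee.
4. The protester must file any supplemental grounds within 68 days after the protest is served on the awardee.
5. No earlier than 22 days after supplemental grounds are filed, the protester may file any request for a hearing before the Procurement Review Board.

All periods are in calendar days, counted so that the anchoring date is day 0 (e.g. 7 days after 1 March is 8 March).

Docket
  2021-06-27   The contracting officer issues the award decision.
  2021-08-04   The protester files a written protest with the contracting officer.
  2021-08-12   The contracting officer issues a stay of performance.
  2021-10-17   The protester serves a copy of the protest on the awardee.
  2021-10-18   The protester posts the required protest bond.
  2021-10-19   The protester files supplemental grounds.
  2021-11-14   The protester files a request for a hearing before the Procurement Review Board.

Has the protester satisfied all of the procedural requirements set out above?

Step 1 — counting 76 days from 2021-06-27 (when the award decision is issued) gives a deadline of 2021-09-11; 2021-08-04 is within that limit.
Step 2 — counting 90 days from 2021-08-04 (when the written protest is filed) gives a deadline of 2021-11-02; completed 2021-10-17, before the deadline.
Step 3 — counting 83 days from 2021-10-17 (when the protest is served on the awardee) gives a deadline of 2022-01-08; done 2021-10-18 — timely.
Step 4 — counting 68 days from 2021-10-17 (when the protest is served on the awardee) gives a deadline of 2021-12-24; done 2021-10-19 — timely.
Step 5 — must wait 22 days from 2021-10-19 (when supplemental grounds are filed), so not before 2021-11-10; done 2021-11-14, after the minimum wait.

Yes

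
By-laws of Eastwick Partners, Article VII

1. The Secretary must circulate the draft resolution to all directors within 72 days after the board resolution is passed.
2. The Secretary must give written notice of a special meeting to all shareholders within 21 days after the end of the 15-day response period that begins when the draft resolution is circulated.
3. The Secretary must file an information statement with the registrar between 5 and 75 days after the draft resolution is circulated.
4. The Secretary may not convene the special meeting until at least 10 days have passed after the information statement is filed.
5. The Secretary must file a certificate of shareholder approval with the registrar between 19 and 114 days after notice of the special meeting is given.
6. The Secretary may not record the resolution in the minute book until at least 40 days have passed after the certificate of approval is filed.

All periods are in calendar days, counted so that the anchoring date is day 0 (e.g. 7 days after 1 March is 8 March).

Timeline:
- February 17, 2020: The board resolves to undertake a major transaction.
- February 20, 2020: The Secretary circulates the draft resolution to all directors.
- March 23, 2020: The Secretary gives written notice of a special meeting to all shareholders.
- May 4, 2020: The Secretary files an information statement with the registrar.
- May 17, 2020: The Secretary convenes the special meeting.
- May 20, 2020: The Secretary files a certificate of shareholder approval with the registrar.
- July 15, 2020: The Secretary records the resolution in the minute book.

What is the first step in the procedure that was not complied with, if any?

(1) due by February 17, 2020 + 72 days = April 29, 2020; done February 20, 2020 — timely.
(2) due by March 6, 2020 + 21 days = March 27, 2020; completed March 23, 2020, before the deadline.
(3) the permitted window runs from February 20, 2020 + 5 = February 25, 2020 to February 20, 2020 + 75 = May 5, 2020; done May 4, 2020 — within the window.
(4) permitted from May 4, 2020 + 10 days = May 14, 2020 onward; done May 17, 2020 — permitted.
(5) the permitted window runs from March 23, 2020 + 19 = April 11, 2020 to March 23, 2020 + 114 = July 15, 2020; May 20, 2020 falls inside that range.
(6) permitted from May 20, 2020 + 40 days = June 29, 2020 onward; done July 15, 2020 — permitted.

None — every step was satisfied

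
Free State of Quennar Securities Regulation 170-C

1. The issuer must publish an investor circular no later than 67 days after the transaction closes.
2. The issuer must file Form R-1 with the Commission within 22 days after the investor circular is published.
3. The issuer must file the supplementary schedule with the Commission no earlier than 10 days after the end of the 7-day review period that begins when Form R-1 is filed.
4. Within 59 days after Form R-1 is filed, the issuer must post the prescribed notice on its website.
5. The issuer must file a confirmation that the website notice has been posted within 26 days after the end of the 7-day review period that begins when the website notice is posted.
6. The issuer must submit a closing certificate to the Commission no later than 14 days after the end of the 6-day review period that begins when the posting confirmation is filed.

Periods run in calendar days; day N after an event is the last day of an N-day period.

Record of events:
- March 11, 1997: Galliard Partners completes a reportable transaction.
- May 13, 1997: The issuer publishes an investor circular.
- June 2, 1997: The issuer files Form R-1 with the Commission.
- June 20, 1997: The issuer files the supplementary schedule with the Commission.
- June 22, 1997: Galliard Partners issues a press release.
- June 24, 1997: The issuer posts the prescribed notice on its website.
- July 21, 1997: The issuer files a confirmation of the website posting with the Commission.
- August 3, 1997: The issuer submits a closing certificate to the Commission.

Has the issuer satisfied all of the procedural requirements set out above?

Step 1 — counting 67 days from March 11, 1997 (when the transaction closes) gives a deadline of May 17, 1997; completed May 13, 1997, before the deadline.
Step 2 — counting 22 days from May 13, 1997 (when the investor circular is published) gives a deadline of June 4, 1997; done June 2, 1997 — timely.
Step 3 — must wait 10 days from June 9, 1997 (end of the 7-day review period, which began when Form R-1 is filed on June 2, 1997), so not before June 19, 1997; done June 20, 1997, after the minimum wait.
Step 4 — counting 59 days from June 2, 1997 (when Form R-1 is filed) gives a deadline of July 31, 1997; June 24, 1997 is within that limit.
Step 5 — counting 26 days from July 1, 1997 (end of the 7-day review period, which began when the website notice is posted on June 24, 1997) gives a deadline of July 27, 1997; done July 21, 1997 — timely.
Step 6 — counting 14 days from July 27, 1997 (end of the 6-day review period, which began when the posting confirmation is filed on July 21, 1997) gives a deadline of August 10, 1997; done August 3, 1997 — timely.

Yes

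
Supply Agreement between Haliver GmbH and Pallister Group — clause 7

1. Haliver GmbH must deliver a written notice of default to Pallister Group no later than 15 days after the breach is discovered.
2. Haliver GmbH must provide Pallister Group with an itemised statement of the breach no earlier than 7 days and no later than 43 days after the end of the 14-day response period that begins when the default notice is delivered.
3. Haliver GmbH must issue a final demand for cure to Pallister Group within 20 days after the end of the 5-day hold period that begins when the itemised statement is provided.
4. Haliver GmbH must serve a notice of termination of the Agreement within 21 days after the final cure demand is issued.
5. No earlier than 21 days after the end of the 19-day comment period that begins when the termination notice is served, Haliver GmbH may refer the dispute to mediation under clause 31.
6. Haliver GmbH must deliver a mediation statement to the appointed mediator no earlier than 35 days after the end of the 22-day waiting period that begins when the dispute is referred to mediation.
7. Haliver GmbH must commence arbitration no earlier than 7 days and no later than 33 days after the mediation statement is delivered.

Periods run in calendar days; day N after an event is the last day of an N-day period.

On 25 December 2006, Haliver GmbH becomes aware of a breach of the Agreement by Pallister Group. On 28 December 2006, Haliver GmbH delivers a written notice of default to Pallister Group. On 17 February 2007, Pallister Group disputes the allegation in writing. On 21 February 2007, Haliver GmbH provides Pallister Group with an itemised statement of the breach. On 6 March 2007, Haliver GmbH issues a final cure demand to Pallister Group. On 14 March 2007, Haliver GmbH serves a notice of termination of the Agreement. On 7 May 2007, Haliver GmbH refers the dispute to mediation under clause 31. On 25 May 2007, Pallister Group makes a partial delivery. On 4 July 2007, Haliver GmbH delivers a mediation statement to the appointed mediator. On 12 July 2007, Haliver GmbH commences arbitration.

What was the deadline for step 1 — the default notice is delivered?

9 January 2007

Step 1 runs from 25 December 2006, when the breach is discovered. 15 days after 25 December 2006 is 9 January 2007.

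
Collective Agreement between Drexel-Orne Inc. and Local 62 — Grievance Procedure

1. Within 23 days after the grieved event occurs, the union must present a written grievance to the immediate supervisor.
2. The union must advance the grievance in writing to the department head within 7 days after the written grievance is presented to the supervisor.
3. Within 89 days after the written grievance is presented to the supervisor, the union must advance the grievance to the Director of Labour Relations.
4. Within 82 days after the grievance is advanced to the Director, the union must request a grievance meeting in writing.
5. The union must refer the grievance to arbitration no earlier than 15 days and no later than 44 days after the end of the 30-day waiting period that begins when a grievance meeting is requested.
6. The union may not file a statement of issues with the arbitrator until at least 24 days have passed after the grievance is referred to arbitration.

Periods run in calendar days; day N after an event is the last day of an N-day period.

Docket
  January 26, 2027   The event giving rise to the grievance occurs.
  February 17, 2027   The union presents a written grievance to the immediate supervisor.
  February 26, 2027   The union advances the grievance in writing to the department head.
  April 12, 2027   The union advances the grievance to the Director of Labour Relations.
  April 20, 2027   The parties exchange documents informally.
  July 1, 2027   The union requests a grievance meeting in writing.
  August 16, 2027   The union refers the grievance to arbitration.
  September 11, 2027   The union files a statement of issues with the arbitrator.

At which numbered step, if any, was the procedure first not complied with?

Step 2

Step 1: 23 days after January 26, 2027 (when the grieved event occurs) is February 18, 2027; completed February 17, 2027, before the deadline.
Step 2: 7 days after February 17, 2027 (when the written grievance is presented to the supervisor) is February 24, 2027; not done until February 26, 2027, 2 days after the deadline.
No need to go further; step 2 was not satisfied.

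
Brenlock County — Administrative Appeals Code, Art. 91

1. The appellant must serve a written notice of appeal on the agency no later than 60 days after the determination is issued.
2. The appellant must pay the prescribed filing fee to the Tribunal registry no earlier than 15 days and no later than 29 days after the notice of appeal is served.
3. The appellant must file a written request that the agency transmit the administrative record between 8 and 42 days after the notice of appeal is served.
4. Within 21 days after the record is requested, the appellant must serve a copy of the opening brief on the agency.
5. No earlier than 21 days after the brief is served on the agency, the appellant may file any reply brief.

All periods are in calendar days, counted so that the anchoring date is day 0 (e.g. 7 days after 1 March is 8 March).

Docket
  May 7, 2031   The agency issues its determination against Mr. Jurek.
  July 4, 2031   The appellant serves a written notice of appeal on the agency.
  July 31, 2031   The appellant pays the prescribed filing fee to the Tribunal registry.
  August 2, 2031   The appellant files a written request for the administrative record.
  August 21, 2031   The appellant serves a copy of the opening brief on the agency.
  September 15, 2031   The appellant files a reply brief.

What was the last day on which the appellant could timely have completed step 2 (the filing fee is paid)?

August 2, 2031

Step 2 runs from July 4, 2031, when the notice of appeal is served. The window is 15–29 days after July 4, 2031; it closes on August 2, 2031.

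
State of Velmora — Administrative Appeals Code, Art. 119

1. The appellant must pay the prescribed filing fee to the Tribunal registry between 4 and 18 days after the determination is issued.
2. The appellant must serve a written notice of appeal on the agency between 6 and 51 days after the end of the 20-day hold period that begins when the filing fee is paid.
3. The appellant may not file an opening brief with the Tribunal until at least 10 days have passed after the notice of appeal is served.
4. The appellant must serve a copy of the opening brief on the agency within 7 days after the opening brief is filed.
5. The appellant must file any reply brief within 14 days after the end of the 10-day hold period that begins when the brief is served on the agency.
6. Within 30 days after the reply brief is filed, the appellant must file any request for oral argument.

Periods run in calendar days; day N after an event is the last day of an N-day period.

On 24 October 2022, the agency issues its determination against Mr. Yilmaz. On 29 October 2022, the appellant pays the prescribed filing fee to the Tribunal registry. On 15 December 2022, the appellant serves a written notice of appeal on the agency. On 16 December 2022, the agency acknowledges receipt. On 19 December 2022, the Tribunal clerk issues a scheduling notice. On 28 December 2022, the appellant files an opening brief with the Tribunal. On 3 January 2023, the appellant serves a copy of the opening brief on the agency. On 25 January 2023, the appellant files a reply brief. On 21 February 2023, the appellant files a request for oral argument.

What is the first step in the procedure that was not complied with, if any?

None — every step was satisfied

Step 1 — 4 and 18 days from 24 October 2022 (when the determination is issued) are 28 October 2022 and 11 November 2022 respectively; done 29 October 2022, which is between those dates.
Step 2 — 6 and 51 days from 18 November 2022 (end of the 20-day hold period, which began when the filing fee is paid on 29 October 2022) are 24 November 2022 and 8 January 2023 respectively; done 15 December 2022, which is between those dates.
Step 3 — must wait 10 days from 15 December 2022 (when the notice of appeal is served), so not before 25 December 2022; done 28 December 2022, after the minimum wait.
Step 4 — counting 7 days from 28 December 2022 (when the opening brief is filed) gives a deadline of 4 January 2023; 3 January 2023 is within that limit.
Step 5 — counting 14 days from 13 January 2023 (end of the 10-day hold period, which began when the brief is served on the agency on 3 January 2023) gives a deadline of 27 January 2023; done 25 January 2023 — timely.
Step 6 — counting 30 days from 25 January 2023 (when the reply brief is filed) gives a deadline of 24 February 2023; done 21 February 2023 — timely.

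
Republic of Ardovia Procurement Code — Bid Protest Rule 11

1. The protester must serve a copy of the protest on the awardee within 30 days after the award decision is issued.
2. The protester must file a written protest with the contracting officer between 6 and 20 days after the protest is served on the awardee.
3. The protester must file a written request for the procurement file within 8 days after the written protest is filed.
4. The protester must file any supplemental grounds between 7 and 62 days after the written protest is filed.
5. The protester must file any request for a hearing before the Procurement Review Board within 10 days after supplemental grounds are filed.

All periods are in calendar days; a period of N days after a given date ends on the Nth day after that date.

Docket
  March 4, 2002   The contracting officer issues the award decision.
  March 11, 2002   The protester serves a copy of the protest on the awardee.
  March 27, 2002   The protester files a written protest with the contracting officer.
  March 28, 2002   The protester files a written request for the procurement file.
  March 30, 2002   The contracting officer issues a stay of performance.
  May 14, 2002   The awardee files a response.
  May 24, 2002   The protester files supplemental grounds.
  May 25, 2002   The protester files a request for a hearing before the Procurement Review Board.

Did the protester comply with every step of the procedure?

Step 1 — counting 30 days from March 4, 2002 (when the award decision is issued) gives a deadline of April 3, 2002; completed March 11, 2002, before the deadline.
Step 2 — 6 and 20 days from March 11, 2002 (when the protest is served on the awardee) are March 17, 2002 and March 31, 2002 respectively; done March 27, 2002, which is between those dates.
Step 3 — counting 8 days from March 27, 2002 (when the written protest is filed) gives a deadline of April 4, 2002; completed March 28, 2002, before the deadline.
Step 4 — 7 and 62 days from March 27, 2002 (when the written protest is filed) are April 3, 2002 and May 28, 2002 respectively; done May 24, 2002, which is between those dates.
Step 5 — counting 10 days from May 24, 2002 (when supplemental grounds are filed) gives a deadline of June 3, 2002; completed May 25, 2002, before the deadline.

Yes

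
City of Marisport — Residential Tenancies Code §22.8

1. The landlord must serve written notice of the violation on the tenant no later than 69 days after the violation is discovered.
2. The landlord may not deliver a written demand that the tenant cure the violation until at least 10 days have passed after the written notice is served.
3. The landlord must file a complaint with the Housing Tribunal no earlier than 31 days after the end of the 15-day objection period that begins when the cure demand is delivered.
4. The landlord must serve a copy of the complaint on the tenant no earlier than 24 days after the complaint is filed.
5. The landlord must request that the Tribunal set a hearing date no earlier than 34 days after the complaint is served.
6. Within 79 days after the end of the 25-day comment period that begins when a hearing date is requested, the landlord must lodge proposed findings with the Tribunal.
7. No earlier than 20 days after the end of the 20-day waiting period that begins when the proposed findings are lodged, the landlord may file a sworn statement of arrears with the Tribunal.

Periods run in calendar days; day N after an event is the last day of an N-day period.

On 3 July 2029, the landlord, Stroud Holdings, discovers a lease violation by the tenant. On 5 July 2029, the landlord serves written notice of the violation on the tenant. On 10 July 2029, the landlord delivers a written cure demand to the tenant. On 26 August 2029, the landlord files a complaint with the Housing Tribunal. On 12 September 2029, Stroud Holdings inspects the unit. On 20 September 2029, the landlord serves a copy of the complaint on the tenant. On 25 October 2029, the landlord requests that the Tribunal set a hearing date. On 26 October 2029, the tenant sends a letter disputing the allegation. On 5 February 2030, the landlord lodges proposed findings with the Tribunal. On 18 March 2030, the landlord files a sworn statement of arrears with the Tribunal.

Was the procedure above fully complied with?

No

Step 1: 69 days after 3 July 2029 (when the violation is discovered) is 10 September 2029; completed 5 July 2029, before the deadline.
Step 2: the earliest permitted date is 10 days after 5 July 2029 (when the written notice is served), i.e. 15 July 2029; acted on 10 July 2029, 5 days prematurely.
No need to go further; step 2 was not satisfied.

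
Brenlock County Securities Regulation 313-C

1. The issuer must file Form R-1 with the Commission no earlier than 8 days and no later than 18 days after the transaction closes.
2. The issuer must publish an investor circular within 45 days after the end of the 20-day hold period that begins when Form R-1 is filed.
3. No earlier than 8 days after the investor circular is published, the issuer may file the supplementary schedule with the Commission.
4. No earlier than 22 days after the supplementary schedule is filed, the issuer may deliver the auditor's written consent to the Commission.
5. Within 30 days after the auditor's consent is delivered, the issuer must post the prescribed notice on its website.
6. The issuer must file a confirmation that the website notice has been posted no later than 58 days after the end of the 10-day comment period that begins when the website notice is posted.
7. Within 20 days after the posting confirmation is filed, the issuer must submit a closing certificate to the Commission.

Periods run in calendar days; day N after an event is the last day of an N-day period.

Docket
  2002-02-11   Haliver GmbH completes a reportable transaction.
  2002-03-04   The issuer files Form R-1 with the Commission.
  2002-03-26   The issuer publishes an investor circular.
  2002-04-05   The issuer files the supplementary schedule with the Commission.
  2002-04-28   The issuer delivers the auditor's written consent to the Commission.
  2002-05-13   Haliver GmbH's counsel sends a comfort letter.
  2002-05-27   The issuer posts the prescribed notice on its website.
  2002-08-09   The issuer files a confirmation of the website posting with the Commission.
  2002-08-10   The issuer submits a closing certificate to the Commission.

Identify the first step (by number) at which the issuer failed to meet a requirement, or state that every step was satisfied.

(1) the permitted window runs from 2002-02-11 + 8 = 2002-02-19 to 2002-02-11 + 18 = 2002-03-01; done 2002-03-04 — 3 days after the window closed.
Later steps need not be reached.

Step 1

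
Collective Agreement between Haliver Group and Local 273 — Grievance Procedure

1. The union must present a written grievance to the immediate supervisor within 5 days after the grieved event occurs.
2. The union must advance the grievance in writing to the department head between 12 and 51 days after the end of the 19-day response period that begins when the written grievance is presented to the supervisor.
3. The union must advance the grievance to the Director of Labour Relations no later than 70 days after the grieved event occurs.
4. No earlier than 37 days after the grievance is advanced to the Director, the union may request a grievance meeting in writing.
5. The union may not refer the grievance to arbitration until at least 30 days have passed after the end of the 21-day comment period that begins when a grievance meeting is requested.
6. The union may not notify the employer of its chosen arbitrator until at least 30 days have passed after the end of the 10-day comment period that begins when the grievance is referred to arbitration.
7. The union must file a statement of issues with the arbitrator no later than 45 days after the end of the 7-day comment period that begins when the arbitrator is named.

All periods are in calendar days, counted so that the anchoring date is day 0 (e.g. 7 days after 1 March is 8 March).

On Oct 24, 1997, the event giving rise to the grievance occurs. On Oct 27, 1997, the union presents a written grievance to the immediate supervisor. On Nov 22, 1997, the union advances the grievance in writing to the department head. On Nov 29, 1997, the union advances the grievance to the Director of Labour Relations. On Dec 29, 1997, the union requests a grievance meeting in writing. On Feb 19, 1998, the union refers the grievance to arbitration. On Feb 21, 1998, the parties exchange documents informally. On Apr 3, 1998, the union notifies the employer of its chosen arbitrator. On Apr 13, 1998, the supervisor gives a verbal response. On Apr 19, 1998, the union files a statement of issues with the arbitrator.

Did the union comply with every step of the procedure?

No

Step 1: 5 days after Oct 24, 1997 (when the grieved event occurs) is Oct 29, 1997; completed Oct 27, 1997, before the deadline.
Step 2: the window is 12–51 days after Nov 15, 1997 (end of the 19-day response period, which began when the written grievance is presented to the supervisor on Oct 27, 1997), so Nov 27, 1997 through Jan 5, 1998; Nov 22, 1997 is 5 days too early.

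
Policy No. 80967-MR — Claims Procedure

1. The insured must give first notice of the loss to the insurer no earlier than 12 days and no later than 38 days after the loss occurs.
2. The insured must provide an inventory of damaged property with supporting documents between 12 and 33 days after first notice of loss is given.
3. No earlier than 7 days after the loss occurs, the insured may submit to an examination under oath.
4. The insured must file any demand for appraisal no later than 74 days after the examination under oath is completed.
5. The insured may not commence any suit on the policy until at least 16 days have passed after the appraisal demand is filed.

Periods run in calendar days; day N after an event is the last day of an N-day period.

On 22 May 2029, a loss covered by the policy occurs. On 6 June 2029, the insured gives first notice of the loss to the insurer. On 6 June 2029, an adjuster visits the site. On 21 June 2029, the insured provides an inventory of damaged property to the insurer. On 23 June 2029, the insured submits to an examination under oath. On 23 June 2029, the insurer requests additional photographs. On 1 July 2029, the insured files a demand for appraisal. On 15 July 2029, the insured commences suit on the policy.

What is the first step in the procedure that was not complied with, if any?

Step 5

Step 1: the window is 12–38 days after 22 May 2029 (when the loss occurs), so 3 June 2029 through 29 June 2029; done 6 June 2029 — within the window.
Step 2: the window is 12–33 days after 6 June 2029 (when first notice of loss is given), so 18 June 2029 through 9 July 2029; done 21 June 2029 — within the window.
Step 3: the earliest permitted date is 7 days after 22 May 2029 (when the loss occurs), i.e. 29 May 2029; done 23 June 2029 — permitted.
Step 4: 74 days after 23 June 2029 (when the examination under oath is completed) is 5 September 2029; done 1 July 2029 — timely.
Step 5: the earliest permitted date is 16 days after 1 July 2029 (when the appraisal demand is filed), i.e. 17 July 2029; 15 July 2029 is 2 days before the earliest permitted date.
No need to go further; step 5 was not satisfied.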